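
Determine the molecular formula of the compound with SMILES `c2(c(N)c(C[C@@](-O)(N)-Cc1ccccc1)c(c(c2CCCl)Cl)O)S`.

Heavy atoms from the SMILES: 17 C, 2 Cl, 2 N, 2 O, 1 S.
Implicit hydrogens by atom environment:
  7 × C (aromatic): no H
  5 × C (aromatic): 1 H each → 5
  4 × C: 2 H each → 8
  2 × Cl: no H
  2 × N: 2 H each → 4
  2 × O: 1 H each → 2
  1 × C: no H
  1 × S: 1 H
  Total hydrogens = 20.
Molecular formula: C17H20Cl2N2O2S

C17H20Cl2N2O2S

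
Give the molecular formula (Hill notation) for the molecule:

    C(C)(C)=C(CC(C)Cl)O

Heavy atoms from the SMILES: 7 C, 1 Cl, 1 O.
Implicit hydrogens by atom environment:
  3 × C: 3 H each → 9
  2 × C: no H
  1 × C: 2 H
  1 × C: 1 H
  1 × Cl: no H
  1 × O: 1 H
  Total hydrogens = 13.
Molecular formula: C7H13ClO

C7H13ClO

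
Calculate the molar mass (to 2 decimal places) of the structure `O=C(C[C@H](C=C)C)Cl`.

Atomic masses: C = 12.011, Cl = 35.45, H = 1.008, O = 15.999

Molecular formula: C6H9ClO.
M = 6×12.011 + 1×35.45 + 9×1.008 + 1×15.999 = 132.59 g/mol.

132.59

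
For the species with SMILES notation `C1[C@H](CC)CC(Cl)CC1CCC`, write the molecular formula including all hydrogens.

C11H21Cl

Heavy atoms from the SMILES: 11 C, 1 Cl.
Implicit hydrogens by atom environment:
  6 × C: 2 H each → 12
  3 × C: 1 H each → 3
  2 × C: 3 H each → 6
  1 × Cl: no H
  Total hydrogens = 21.
Molecular formula: C11H21Cl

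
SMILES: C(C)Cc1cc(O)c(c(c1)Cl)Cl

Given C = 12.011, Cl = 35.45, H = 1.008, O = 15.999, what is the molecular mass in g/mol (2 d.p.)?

Molecular formula: C9H10Cl2O.
M = 9×12.011 + 2×35.45 + 10×1.008 + 1×15.999 = 205.08 g/mol.

205.08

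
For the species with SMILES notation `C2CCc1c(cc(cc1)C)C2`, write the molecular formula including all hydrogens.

Heavy atoms from the SMILES: 11 C.
Implicit hydrogens by atom environment:
  4 × C: 2 H each → 8
  3 × C (aromatic): 1 H each → 3
  3 × C (aromatic): no H
  1 × C: 3 H
  Total hydrogens = 14.
Molecular formula: C11H14

C11H14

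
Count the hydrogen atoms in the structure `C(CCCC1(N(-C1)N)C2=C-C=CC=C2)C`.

20

Hydrogens are implicit in SMILES; fill each atom to its normal valence:
  5 × C: 2 H each → 10
  5 × C (aromatic): 1 H each → 5
  1 × C: 3 H
  1 × C: no H
  1 × C (aromatic): no H
  1 × N: 2 H
  1 × N: no H
  Total hydrogens = 20.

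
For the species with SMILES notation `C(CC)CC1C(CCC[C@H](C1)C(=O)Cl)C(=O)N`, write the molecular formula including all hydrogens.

Heavy atoms from the SMILES: 13 C, 1 Cl, 1 N, 2 O.
Implicit hydrogens by atom environment:
  7 × C: 2 H each → 14
  3 × C: 1 H each → 3
  2 × C: no H
  2 × O: no H
  1 × C: 3 H
  1 × Cl: no H
  1 × N: 2 H
  Total hydrogens = 22.
Molecular formula: C13H22ClNO2

C13H22ClNO2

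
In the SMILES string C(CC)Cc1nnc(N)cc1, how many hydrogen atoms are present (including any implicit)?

Hydrogens are implicit in SMILES; fill each atom to its normal valence:
  3 × C: 2 H each → 6
  2 × C (aromatic): 1 H each → 2
  2 × C (aromatic): no H
  2 × N (aromatic): no H
  1 × C: 3 H
  1 × N: 2 H
  Total hydrogens = 13.

13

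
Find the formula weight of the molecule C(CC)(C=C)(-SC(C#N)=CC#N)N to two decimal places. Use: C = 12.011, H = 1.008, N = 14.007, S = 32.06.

Molecular formula: C9H11N3S.
M = 9×12.011 + 11×1.008 + 3×14.007 + 1×32.06 = 193.27 g/mol.

193.27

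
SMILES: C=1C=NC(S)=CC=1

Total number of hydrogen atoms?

5

Hydrogens are implicit in SMILES; fill each atom to its normal valence:
  4 × C (aromatic): 1 H each → 4
  1 × C (aromatic): no H
  1 × N (aromatic): no H
  1 × S: 1 H
  Total hydrogens = 5.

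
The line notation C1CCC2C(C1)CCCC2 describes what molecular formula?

Heavy atoms from the SMILES: 10 C.
Implicit hydrogens by atom environment:
  8 × C: 2 H each → 16
  2 × C: 1 H each → 2
  Total hydrogens = 18.
Molecular formula: C10H18

C10H18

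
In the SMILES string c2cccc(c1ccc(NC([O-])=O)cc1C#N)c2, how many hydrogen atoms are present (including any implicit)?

9

Hydrogens are implicit in SMILES; fill each atom to its normal valence:
  8 × C (aromatic): 1 H each → 8
  4 × C (aromatic): no H
  2 × C: no H
  1 × N: 1 H
  1 × N: no H
  1 × O: no H
  1 × O (charge -1): no H
  Total hydrogens = 9.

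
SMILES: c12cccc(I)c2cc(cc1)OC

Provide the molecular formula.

C11H9IO

Heavy atoms from the SMILES: 11 C, 1 I, 1 O.
Implicit hydrogens by atom environment:
  6 × C (aromatic): 1 H each → 6
  4 × C (aromatic): no H
  1 × C: 3 H
  1 × I: no H
  1 × O: no H
  Total hydrogens = 9.
Molecular formula: C11H9IO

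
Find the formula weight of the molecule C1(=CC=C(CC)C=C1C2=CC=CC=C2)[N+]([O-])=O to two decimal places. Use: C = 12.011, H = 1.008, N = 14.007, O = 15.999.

227.26

Molecular formula: C14H13NO2.
M = 14×12.011 + 13×1.008 + 1×14.007 + 2×15.999 = 227.26 g/mol.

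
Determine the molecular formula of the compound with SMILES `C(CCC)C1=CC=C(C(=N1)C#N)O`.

C10H12N2O

Heavy atoms from the SMILES: 10 C, 2 N, 1 O.
Implicit hydrogens by atom environment:
  3 × C: 2 H each → 6
  3 × C (aromatic): no H
  2 × C (aromatic): 1 H each → 2
  1 × C: 3 H
  1 × C: no H
  1 × N (aromatic): no H
  1 × N: no H
  1 × O: 1 H
  Total hydrogens = 12.
Molecular formula: C10H12N2O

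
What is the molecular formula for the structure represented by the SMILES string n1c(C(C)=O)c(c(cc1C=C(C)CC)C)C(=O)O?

Heavy atoms from the SMILES: 14 C, 1 N, 3 O.
Implicit hydrogens by atom environment:
  4 × C: 3 H each → 12
  4 × C (aromatic): no H
  3 × C: no H
  2 × O: no H
  1 × C: 2 H
  1 × C (aromatic): 1 H
  1 × C: 1 H
  1 × N (aromatic): no H
  1 × O: 1 H
  Total hydrogens = 17.
Molecular formula: C14H17NO3

C14H17NO3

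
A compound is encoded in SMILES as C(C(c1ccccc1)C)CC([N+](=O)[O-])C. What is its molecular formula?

Heavy atoms from the SMILES: 12 C, 1 N, 2 O.
Implicit hydrogens by atom environment:
  5 × C (aromatic): 1 H each → 5
  2 × C: 3 H each → 6
  2 × C: 2 H each → 4
  2 × C: 1 H each → 2
  1 × C (aromatic): no H
  1 × N (charge +1): no H
  1 × O: no H
  1 × O (charge -1): no H
  Total hydrogens = 17.
Molecular formula: C12H17NO2

C12H17NO2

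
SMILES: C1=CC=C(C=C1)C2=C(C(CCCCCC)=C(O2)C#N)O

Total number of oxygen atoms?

The symbol for oxygen appears 2 times in the SMILES.

2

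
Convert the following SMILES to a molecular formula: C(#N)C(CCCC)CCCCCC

C12H23N

Heavy atoms from the SMILES: 12 C, 1 N.
Implicit hydrogens by atom environment:
  8 × C: 2 H each → 16
  2 × C: 3 H each → 6
  1 × C: 1 H
  1 × C: no H
  1 × N: no H
  Total hydrogens = 23.
Molecular formula: C12H23N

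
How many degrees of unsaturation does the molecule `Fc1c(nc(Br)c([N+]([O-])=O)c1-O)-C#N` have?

7

Molecular formula from the SMILES: C6HBrFN3O3.
DoU = (2C + 2 + N − H − X)/2 = (2·6 + 2 + 3 − 1 − 2)/2 = 14/2 = 7.
(Structurally: 1 ring(s) + 6 π bond(s) = 7.)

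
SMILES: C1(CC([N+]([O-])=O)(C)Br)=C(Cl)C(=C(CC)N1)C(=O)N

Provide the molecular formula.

Heavy atoms from the SMILES: 1 Br, 10 C, 1 Cl, 3 N, 3 O.
Implicit hydrogens by atom environment:
  4 × C (aromatic): no H
  2 × C: 3 H each → 6
  2 × C: 2 H each → 4
  2 × C: no H
  2 × O: no H
  1 × Br: no H
  1 × Cl: no H
  1 × N: 2 H
  1 × N (aromatic): 1 H
  1 × N (charge +1): no H
  1 × O (charge -1): no H
  Total hydrogens = 13.
Molecular formula: C10H13BrClN3O3

C10H13BrClN3O3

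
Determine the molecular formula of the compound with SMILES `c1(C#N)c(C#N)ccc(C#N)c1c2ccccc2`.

Heavy atoms from the SMILES: 15 C, 3 N.
Implicit hydrogens by atom environment:
  7 × C (aromatic): 1 H each → 7
  5 × C (aromatic): no H
  3 × C: no H
  3 × N: no H
  Total hydrogens = 7.
Molecular formula: C15H7N3

C15H7N3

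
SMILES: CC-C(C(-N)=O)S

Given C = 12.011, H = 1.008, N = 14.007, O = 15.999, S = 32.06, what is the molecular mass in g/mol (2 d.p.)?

Molecular formula: C4H9NOS.
M = 4×12.011 + 9×1.008 + 1×14.007 + 1×15.999 + 1×32.06 = 119.18 g/mol.

119.18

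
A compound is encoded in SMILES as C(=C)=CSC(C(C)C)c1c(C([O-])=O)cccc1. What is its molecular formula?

Heavy atoms from the SMILES: 14 C, 2 O, 1 S.
Implicit hydrogens by atom environment:
  4 × C (aromatic): 1 H each → 4
  3 × C: 1 H each → 3
  2 × C: 3 H each → 6
  2 × C: no H
  2 × C (aromatic): no H
  1 × C: 2 H
  1 × O: no H
  1 × O (charge -1): no H
  1 × S: no H
  Total hydrogens = 15.
Net charge -1.
Molecular formula: C14H15O2S-

C14H15O2S-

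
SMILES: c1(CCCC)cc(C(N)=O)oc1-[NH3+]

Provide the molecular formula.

C9H15N2O2+

Heavy atoms from the SMILES: 9 C, 2 N, 2 O.
Implicit hydrogens by atom environment:
  3 × C: 2 H each → 6
  3 × C (aromatic): no H
  1 × C: 3 H
  1 × C (aromatic): 1 H
  1 × C: no H
  1 × N (charge +1): 3 H
  1 × N: 2 H
  1 × O (aromatic): no H
  1 × O: no H
  Total hydrogens = 15.
Net charge +1.
Molecular formula: C9H15N2O2+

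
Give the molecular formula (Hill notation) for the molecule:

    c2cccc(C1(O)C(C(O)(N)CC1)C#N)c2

C12H14N2O2

Heavy atoms from the SMILES: 12 C, 2 N, 2 O.
Implicit hydrogens by atom environment:
  5 × C (aromatic): 1 H each → 5
  3 × C: no H
  2 × C: 2 H each → 4
  2 × O: 1 H each → 2
  1 × C: 1 H
  1 × C (aromatic): no H
  1 × N: 2 H
  1 × N: no H
  Total hydrogens = 14.
Molecular formula: C12H14N2O2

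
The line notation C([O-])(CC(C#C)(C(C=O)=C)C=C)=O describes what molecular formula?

Heavy atoms from the SMILES: 10 C, 3 O.
Implicit hydrogens by atom environment:
  4 × C: no H
  3 × C: 2 H each → 6
  3 × C: 1 H each → 3
  2 × O: no H
  1 × O (charge -1): no H
  Total hydrogens = 9.
Net charge -1.
Molecular formula: C10H9O3-

C10H9O3-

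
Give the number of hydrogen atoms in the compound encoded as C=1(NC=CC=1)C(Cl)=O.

Hydrogens are implicit in SMILES; fill each atom to its normal valence:
  3 × C (aromatic): 1 H each → 3
  1 × C (aromatic): no H
  1 × C: no H
  1 × Cl: no H
  1 × N (aromatic): 1 H
  1 × O: no H
  Total hydrogens = 4.

4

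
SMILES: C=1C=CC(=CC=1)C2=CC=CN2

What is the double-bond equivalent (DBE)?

7

Molecular formula from the SMILES: C10H9N.
DoU = (2C + 2 + N − H − X)/2 = (2·10 + 2 + 1 − 9 − 0)/2 = 14/2 = 7.
(Structurally: 2 ring(s) + 5 π bond(s) = 7.)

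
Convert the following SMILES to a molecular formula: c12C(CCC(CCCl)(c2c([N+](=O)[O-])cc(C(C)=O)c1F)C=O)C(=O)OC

Heavy atoms from the SMILES: 17 C, 1 Cl, 1 F, 1 N, 6 O.
Implicit hydrogens by atom environment:
  5 × C (aromatic): no H
  5 × O: no H
  4 × C: 2 H each → 8
  3 × C: no H
  2 × C: 3 H each → 6
  2 × C: 1 H each → 2
  1 × C (aromatic): 1 H
  1 × Cl: no H
  1 × F: no H
  1 × N (charge +1): no H
  1 × O (charge -1): no H
  Total hydrogens = 17.
Molecular formula: C17H17ClFNO6

C17H17ClFNO6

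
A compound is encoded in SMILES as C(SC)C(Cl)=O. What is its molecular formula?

Heavy atoms from the SMILES: 3 C, 1 Cl, 1 O, 1 S.
Implicit hydrogens by atom environment:
  1 × C: 3 H
  1 × C: 2 H
  1 × C: no H
  1 × Cl: no H
  1 × O: no H
  1 × S: no H
  Total hydrogens = 5.
Molecular formula: C3H5ClOS

C3H5ClOS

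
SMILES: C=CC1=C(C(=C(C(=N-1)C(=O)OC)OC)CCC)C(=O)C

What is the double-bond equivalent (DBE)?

Molecular formula from the SMILES: C15H19NO4.
DoU = (2C + 2 + N − H − X)/2 = (2·15 + 2 + 1 − 19 − 0)/2 = 14/2 = 7.
(Structurally: 1 ring(s) + 6 π bond(s) = 7.)

7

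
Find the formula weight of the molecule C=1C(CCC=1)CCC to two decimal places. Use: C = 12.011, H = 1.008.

110.20

Molecular formula: C8H14.
M = 8×12.011 + 14×1.008 = 110.20 g/mol.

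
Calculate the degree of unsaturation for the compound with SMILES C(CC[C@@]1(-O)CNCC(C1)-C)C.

1

Molecular formula from the SMILES: C10H21NO.
DoU = (2C + 2 + N − H − X)/2 = (2·10 + 2 + 1 − 21 − 0)/2 = 2/2 = 1.
(Structurally: 1 ring(s) + 0 π bond(s) = 1.)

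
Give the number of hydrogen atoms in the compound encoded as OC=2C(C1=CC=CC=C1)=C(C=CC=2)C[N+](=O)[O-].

Hydrogens are implicit in SMILES; fill each atom to its normal valence:
  8 × C (aromatic): 1 H each → 8
  4 × C (aromatic): no H
  1 × C: 2 H
  1 × N (charge +1): no H
  1 × O: 1 H
  1 × O: no H
  1 × O (charge -1): no H
  Total hydrogens = 11.

11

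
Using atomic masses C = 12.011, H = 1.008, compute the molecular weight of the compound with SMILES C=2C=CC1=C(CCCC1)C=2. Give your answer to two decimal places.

132.21

Molecular formula: C10H12.
M = 10×12.011 + 12×1.008 = 132.21 g/mol.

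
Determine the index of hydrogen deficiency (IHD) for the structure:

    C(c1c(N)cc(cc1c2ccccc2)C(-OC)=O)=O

Molecular formula from the SMILES: C15H13NO3.
DoU = (2C + 2 + N − H − X)/2 = (2·15 + 2 + 1 − 13 − 0)/2 = 20/2 = 10.
(Structurally: 2 ring(s) + 8 π bond(s) = 10.)

10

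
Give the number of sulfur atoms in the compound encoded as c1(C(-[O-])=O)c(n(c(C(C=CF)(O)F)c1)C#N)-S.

1

The symbol for sulfur appears 1 time in the SMILES.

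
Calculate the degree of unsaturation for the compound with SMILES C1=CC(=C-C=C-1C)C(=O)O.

5

Molecular formula from the SMILES: C8H8O2.
DoU = (2C + 2 + N − H − X)/2 = (2·8 + 2 + 0 − 8 − 0)/2 = 10/2 = 5.
(Structurally: 1 ring(s) + 4 π bond(s) = 5.)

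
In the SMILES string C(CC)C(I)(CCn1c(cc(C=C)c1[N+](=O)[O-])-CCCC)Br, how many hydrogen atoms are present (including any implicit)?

Hydrogens are implicit in SMILES; fill each atom to its normal valence:
  8 × C: 2 H each → 16
  3 × C (aromatic): no H
  2 × C: 3 H each → 6
  1 × Br: no H
  1 × C (aromatic): 1 H
  1 × C: 1 H
  1 × C: no H
  1 × I: no H
  1 × N (aromatic): no H
  1 × N (charge +1): no H
  1 × O: no H
  1 × O (charge -1): no H
  Total hydrogens = 24.

24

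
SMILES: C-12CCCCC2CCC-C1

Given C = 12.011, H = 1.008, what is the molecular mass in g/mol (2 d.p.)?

138.25

Molecular formula: C10H18.
M = 10×12.011 + 18×1.008 = 138.25 g/mol.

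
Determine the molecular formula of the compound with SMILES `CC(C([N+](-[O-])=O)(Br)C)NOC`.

C5H11BrN2O3

Heavy atoms from the SMILES: 1 Br, 5 C, 2 N, 3 O.
Implicit hydrogens by atom environment:
  3 × C: 3 H each → 9
  2 × O: no H
  1 × Br: no H
  1 × C: 1 H
  1 × C: no H
  1 × N: 1 H
  1 × N (charge +1): no H
  1 × O (charge -1): no H
  Total hydrogens = 11.
Molecular formula: C5H11BrN2O3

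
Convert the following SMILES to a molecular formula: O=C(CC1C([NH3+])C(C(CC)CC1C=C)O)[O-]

C12H21NO3

Heavy atoms from the SMILES: 12 C, 1 N, 3 O.
Implicit hydrogens by atom environment:
  6 × C: 1 H each → 6
  4 × C: 2 H each → 8
  1 × C: 3 H
  1 × C: no H
  1 × N (charge +1): 3 H
  1 × O: 1 H
  1 × O: no H
  1 × O (charge -1): no H
  Total hydrogens = 21.
Molecular formula: C12H21NO3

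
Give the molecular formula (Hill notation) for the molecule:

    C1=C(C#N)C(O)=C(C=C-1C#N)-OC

Heavy atoms from the SMILES: 9 C, 2 N, 2 O.
Implicit hydrogens by atom environment:
  4 × C (aromatic): no H
  2 × C (aromatic): 1 H each → 2
  2 × C: no H
  2 × N: no H
  1 × C: 3 H
  1 × O: 1 H
  1 × O: no H
  Total hydrogens = 6.
Molecular formula: C9H6N2O2

C9H6N2O2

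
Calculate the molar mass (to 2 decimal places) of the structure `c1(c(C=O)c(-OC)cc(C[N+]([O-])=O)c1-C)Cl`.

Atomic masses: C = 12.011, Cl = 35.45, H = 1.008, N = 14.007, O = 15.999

243.64

Molecular formula: C10H10ClNO4.
M = 10×12.011 + 1×35.45 + 10×1.008 + 1×14.007 + 4×15.999 = 243.64 g/mol.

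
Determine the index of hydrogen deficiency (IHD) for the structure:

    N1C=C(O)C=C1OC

3

Molecular formula from the SMILES: C5H7NO2.
DoU = (2C + 2 + N − H − X)/2 = (2·5 + 2 + 1 − 7 − 0)/2 = 6/2 = 3.
(Structurally: 1 ring(s) + 2 π bond(s) = 3.)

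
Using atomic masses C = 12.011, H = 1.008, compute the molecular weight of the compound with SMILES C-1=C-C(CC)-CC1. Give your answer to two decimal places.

Molecular formula: C7H12.
M = 7×12.011 + 12×1.008 = 96.17 g/mol.

96.17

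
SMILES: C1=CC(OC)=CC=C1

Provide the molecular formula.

C7H8O

Heavy atoms from the SMILES: 7 C, 1 O.
Implicit hydrogens by atom environment:
  5 × C (aromatic): 1 H each → 5
  1 × C: 3 H
  1 × C (aromatic): no H
  1 × O: no H
  Total hydrogens = 8.
Molecular formula: C7H8O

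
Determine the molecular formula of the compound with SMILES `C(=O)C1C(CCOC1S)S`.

C6H10O2S2

Heavy atoms from the SMILES: 6 C, 2 O, 2 S.
Implicit hydrogens by atom environment:
  4 × C: 1 H each → 4
  2 × C: 2 H each → 4
  2 × O: no H
  2 × S: 1 H each → 2
  Total hydrogens = 10.
Molecular formula: C6H10O2S2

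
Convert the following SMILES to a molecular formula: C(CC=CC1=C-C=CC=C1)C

Heavy atoms from the SMILES: 11 C.
Implicit hydrogens by atom environment:
  5 × C (aromatic): 1 H each → 5
  2 × C: 2 H each → 4
  2 × C: 1 H each → 2
  1 × C: 3 H
  1 × C (aromatic): no H
  Total hydrogens = 14.
Molecular formula: C11H14

C11H14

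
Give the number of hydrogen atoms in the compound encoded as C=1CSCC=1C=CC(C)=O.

Hydrogens are implicit in SMILES; fill each atom to its normal valence:
  3 × C: 1 H each → 3
  2 × C: 2 H each → 4
  2 × C: no H
  1 × C: 3 H
  1 × O: no H
  1 × S: no H
  Total hydrogens = 10.

10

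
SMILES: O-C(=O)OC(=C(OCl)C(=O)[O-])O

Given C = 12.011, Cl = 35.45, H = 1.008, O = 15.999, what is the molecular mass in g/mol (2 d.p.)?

Molecular formula: C4H2ClO7-.
M = 4×12.011 + 1×35.45 + 2×1.008 + 7×15.999 = 197.50 g/mol.

197.50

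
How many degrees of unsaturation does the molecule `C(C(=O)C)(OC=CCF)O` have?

Molecular formula from the SMILES: C6H9FO3.
DoU = (2C + 2 + N − H − X)/2 = (2·6 + 2 + 0 − 9 − 1)/2 = 4/2 = 2.
(Structurally: 0 ring(s) + 2 π bond(s) = 2.)

2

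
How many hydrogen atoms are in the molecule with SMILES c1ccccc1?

6

Hydrogens are implicit in SMILES; fill each atom to its normal valence:
  6 × C (aromatic): 1 H each → 6
  Total hydrogens = 6.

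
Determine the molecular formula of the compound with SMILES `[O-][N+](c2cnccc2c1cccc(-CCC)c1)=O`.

Heavy atoms from the SMILES: 14 C, 2 N, 2 O.
Implicit hydrogens by atom environment:
  7 × C (aromatic): 1 H each → 7
  4 × C (aromatic): no H
  2 × C: 2 H each → 4
  1 × C: 3 H
  1 × N (aromatic): no H
  1 × N (charge +1): no H
  1 × O: no H
  1 × O (charge -1): no H
  Total hydrogens = 14.
Molecular formula: C14H14N2O2

C14H14N2O2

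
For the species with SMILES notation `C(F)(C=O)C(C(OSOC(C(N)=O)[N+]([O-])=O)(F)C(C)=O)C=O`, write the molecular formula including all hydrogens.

Heavy atoms from the SMILES: 9 C, 2 F, 2 N, 8 O, 1 S.
Implicit hydrogens by atom environment:
  7 × O: no H
  5 × C: 1 H each → 5
  3 × C: no H
  2 × F: no H
  1 × C: 3 H
  1 × N: 2 H
  1 × N (charge +1): no H
  1 × O (charge -1): no H
  1 × S: no H
  Total hydrogens = 10.
Molecular formula: C9H10F2N2O8S

C9H10F2N2O8S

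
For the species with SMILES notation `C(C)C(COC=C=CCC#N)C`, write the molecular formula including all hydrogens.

Heavy atoms from the SMILES: 10 C, 1 N, 1 O.
Implicit hydrogens by atom environment:
  3 × C: 2 H each → 6
  3 × C: 1 H each → 3
  2 × C: 3 H each → 6
  2 × C: no H
  1 × N: no H
  1 × O: no H
  Total hydrogens = 15.
Molecular formula: C10H15NO

C10H15NO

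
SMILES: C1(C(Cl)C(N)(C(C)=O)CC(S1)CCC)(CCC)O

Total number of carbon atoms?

The symbol for carbon appears 13 times in the SMILES. (Cl is a single chlorine, not C + l.)

13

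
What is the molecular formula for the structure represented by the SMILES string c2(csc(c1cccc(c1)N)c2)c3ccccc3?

C16H13NS

Heavy atoms from the SMILES: 16 C, 1 N, 1 S.
Implicit hydrogens by atom environment:
  11 × C (aromatic): 1 H each → 11
  5 × C (aromatic): no H
  1 × N: 2 H
  1 × S (aromatic): no H
  Total hydrogens = 13.
Molecular formula: C16H13NS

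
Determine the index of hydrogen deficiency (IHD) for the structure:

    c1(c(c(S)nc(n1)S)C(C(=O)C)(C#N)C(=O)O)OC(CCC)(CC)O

Molecular formula from the SMILES: C15H19N3O5S2.
DoU = (2C + 2 + N − H − X)/2 = (2·15 + 2 + 3 − 19 − 0)/2 = 16/2 = 8.
(Structurally: 1 ring(s) + 7 π bond(s) = 8.)

8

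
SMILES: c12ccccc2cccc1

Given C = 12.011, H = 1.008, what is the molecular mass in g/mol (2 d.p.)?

128.17

Molecular formula: C10H8.
M = 10×12.011 + 8×1.008 = 128.17 g/mol.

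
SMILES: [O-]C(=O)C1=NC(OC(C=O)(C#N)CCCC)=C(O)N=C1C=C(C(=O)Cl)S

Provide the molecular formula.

Heavy atoms from the SMILES: 15 C, 1 Cl, 3 N, 6 O, 1 S.
Implicit hydrogens by atom environment:
  5 × C: no H
  4 × C (aromatic): no H
  4 × O: no H
  3 × C: 2 H each → 6
  2 × C: 1 H each → 2
  2 × N (aromatic): no H
  1 × C: 3 H
  1 × Cl: no H
  1 × N: no H
  1 × O: 1 H
  1 × O (charge -1): no H
  1 × S: 1 H
  Total hydrogens = 13.
Net charge -1.
Molecular formula: C15H13ClN3O6S-

C15H13ClN3O6S-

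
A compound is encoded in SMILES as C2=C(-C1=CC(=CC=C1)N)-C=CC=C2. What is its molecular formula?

C12H11N

Heavy atoms from the SMILES: 12 C, 1 N.
Implicit hydrogens by atom environment:
  9 × C (aromatic): 1 H each → 9
  3 × C (aromatic): no H
  1 × N: 2 H
  Total hydrogens = 11.
Molecular formula: C12H11N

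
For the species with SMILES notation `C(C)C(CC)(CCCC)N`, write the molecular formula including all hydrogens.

C9H21N

Heavy atoms from the SMILES: 9 C, 1 N.
Implicit hydrogens by atom environment:
  5 × C: 2 H each → 10
  3 × C: 3 H each → 9
  1 × C: no H
  1 × N: 2 H
  Total hydrogens = 21.
Molecular formula: C9H21N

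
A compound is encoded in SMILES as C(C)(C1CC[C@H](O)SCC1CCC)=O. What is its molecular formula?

C11H20O2S

Heavy atoms from the SMILES: 11 C, 2 O, 1 S.
Implicit hydrogens by atom environment:
  5 × C: 2 H each → 10
  3 × C: 1 H each → 3
  2 × C: 3 H each → 6
  1 × C: no H
  1 × O: 1 H
  1 × O: no H
  1 × S: no H
  Total hydrogens = 20.
Molecular formula: C11H20O2S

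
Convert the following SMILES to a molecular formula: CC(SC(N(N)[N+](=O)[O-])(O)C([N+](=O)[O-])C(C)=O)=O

C6H10N4O7S

Heavy atoms from the SMILES: 6 C, 4 N, 7 O, 1 S.
Implicit hydrogens by atom environment:
  4 × O: no H
  3 × C: no H
  2 × C: 3 H each → 6
  2 × N (charge +1): no H
  2 × O (charge -1): no H
  1 × C: 1 H
  1 × N: 2 H
  1 × N: no H
  1 × O: 1 H
  1 × S: no H
  Total hydrogens = 10.
Molecular formula: C6H10N4O7S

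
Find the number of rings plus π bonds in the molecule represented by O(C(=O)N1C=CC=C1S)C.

4

Molecular formula from the SMILES: C6H7NO2S.
DoU = (2C + 2 + N − H − X)/2 = (2·6 + 2 + 1 − 7 − 0)/2 = 8/2 = 4.
(Structurally: 1 ring(s) + 3 π bond(s) = 4.)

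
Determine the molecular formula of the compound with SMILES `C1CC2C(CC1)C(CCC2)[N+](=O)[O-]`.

C10H17NO2

Heavy atoms from the SMILES: 10 C, 1 N, 2 O.
Implicit hydrogens by atom environment:
  7 × C: 2 H each → 14
  3 × C: 1 H each → 3
  1 × N (charge +1): no H
  1 × O: no H
  1 × O (charge -1): no H
  Total hydrogens = 17.
Molecular formula: C10H17NO2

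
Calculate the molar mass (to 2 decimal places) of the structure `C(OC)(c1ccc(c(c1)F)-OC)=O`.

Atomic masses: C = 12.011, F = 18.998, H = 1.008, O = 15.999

Molecular formula: C9H9FO3.
M = 9×12.011 + 1×18.998 + 9×1.008 + 3×15.999 = 184.17 g/mol.

184.17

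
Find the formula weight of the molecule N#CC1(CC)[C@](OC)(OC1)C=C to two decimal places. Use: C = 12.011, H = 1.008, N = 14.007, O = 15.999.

Molecular formula: C9H13NO2.
M = 9×12.011 + 13×1.008 + 1×14.007 + 2×15.999 = 167.21 g/mol.

167.21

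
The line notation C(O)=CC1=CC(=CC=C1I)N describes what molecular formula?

Heavy atoms from the SMILES: 8 C, 1 I, 1 N, 1 O.
Implicit hydrogens by atom environment:
  3 × C (aromatic): 1 H each → 3
  3 × C (aromatic): no H
  2 × C: 1 H each → 2
  1 × I: no H
  1 × N: 2 H
  1 × O: 1 H
  Total hydrogens = 8.
Molecular formula: C8H8INO

C8H8INO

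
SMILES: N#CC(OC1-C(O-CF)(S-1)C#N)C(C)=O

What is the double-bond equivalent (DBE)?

6

Molecular formula from the SMILES: C8H7FN2O3S.
DoU = (2C + 2 + N − H − X)/2 = (2·8 + 2 + 2 − 7 − 1)/2 = 12/2 = 6.
(Structurally: 1 ring(s) + 5 π bond(s) = 6.)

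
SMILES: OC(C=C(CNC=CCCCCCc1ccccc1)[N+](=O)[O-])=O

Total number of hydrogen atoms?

22

Hydrogens are implicit in SMILES; fill each atom to its normal valence:
  6 × C: 2 H each → 12
  5 × C (aromatic): 1 H each → 5
  3 × C: 1 H each → 3
  2 × C: no H
  2 × O: no H
  1 × C (aromatic): no H
  1 × N: 1 H
  1 × N (charge +1): no H
  1 × O: 1 H
  1 × O (charge -1): no H
  Total hydrogens = 22.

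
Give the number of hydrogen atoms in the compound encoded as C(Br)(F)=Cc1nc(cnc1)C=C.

Hydrogens are implicit in SMILES; fill each atom to its normal valence:
  2 × C (aromatic): 1 H each → 2
  2 × C: 1 H each → 2
  2 × C (aromatic): no H
  2 × N (aromatic): no H
  1 × Br: no H
  1 × C: 2 H
  1 × C: no H
  1 × F: no H
  Total hydrogens = 6.

6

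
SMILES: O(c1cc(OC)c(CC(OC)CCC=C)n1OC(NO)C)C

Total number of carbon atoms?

15

The symbol for carbon appears 15 times in the SMILES. Lowercase c denotes aromatic carbon and counts toward C.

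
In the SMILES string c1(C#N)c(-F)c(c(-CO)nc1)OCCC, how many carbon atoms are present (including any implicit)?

The symbol for carbon appears 10 times in the SMILES. Lowercase c denotes aromatic carbon and counts toward C.

10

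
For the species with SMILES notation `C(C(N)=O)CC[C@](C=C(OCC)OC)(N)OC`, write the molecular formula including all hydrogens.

Heavy atoms from the SMILES: 11 C, 2 N, 4 O.
Implicit hydrogens by atom environment:
  4 × C: 2 H each → 8
  4 × O: no H
  3 × C: 3 H each → 9
  3 × C: no H
  2 × N: 2 H each → 4
  1 × C: 1 H
  Total hydrogens = 22.
Molecular formula: C11H22N2O4

C11H22N2O4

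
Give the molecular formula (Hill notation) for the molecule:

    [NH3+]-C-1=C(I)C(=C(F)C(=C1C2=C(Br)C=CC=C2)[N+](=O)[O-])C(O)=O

Heavy atoms from the SMILES: 1 Br, 13 C, 1 F, 1 I, 2 N, 4 O.
Implicit hydrogens by atom environment:
  8 × C (aromatic): no H
  4 × C (aromatic): 1 H each → 4
  2 × O: no H
  1 × Br: no H
  1 × C: no H
  1 × F: no H
  1 × I: no H
  1 × N (charge +1): 3 H
  1 × N (charge +1): no H
  1 × O: 1 H
  1 × O (charge -1): no H
  Total hydrogens = 8.
Net charge +1.
Molecular formula: C13H8BrFIN2O4+

C13H8BrFIN2O4+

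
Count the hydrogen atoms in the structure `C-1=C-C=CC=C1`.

6

Hydrogens are implicit in SMILES; fill each atom to its normal valence:
  6 × C (aromatic): 1 H each → 6
  Total hydrogens = 6.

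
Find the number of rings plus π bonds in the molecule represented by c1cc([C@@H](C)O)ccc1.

4

Molecular formula from the SMILES: C8H10O.
DoU = (2C + 2 + N − H − X)/2 = (2·8 + 2 + 0 − 10 − 0)/2 = 8/2 = 4.
(Structurally: 1 ring(s) + 3 π bond(s) = 4.)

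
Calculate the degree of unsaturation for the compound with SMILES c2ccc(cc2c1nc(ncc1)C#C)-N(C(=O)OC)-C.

11

Molecular formula from the SMILES: C15H13N3O2.
DoU = (2C + 2 + N − H − X)/2 = (2·15 + 2 + 3 − 13 − 0)/2 = 22/2 = 11.
(Structurally: 2 ring(s) + 9 π bond(s) = 11.)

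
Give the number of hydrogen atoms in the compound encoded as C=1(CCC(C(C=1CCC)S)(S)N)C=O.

Hydrogens are implicit in SMILES; fill each atom to its normal valence:
  4 × C: 2 H each → 8
  3 × C: no H
  2 × C: 1 H each → 2
  2 × S: 1 H each → 2
  1 × C: 3 H
  1 × N: 2 H
  1 × O: no H
  Total hydrogens = 17.

17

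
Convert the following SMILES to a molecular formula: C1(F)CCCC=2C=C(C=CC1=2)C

C11H13F

Heavy atoms from the SMILES: 11 C, 1 F.
Implicit hydrogens by atom environment:
  3 × C: 2 H each → 6
  3 × C (aromatic): 1 H each → 3
  3 × C (aromatic): no H
  1 × C: 3 H
  1 × C: 1 H
  1 × F: no H
  Total hydrogens = 13.
Molecular formula: C11H13F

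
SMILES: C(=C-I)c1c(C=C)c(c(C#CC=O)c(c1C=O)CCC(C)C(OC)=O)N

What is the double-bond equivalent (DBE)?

11

Molecular formula from the SMILES: C20H20INO4.
DoU = (2C + 2 + N − H − X)/2 = (2·20 + 2 + 1 − 20 − 1)/2 = 22/2 = 11.
(Structurally: 1 ring(s) + 10 π bond(s) = 11.)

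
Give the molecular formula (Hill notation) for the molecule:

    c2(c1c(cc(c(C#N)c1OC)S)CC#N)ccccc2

C16H12N2OS

Heavy atoms from the SMILES: 16 C, 2 N, 1 O, 1 S.
Implicit hydrogens by atom environment:
  6 × C (aromatic): 1 H each → 6
  6 × C (aromatic): no H
  2 × C: no H
  2 × N: no H
  1 × C: 3 H
  1 × C: 2 H
  1 × O: no H
  1 × S: 1 H
  Total hydrogens = 12.
Molecular formula: C16H12N2OS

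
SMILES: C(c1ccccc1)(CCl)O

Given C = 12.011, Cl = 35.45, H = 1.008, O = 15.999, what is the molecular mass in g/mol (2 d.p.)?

Molecular formula: C8H9ClO.
M = 8×12.011 + 1×35.45 + 9×1.008 + 1×15.999 = 156.61 g/mol.

156.61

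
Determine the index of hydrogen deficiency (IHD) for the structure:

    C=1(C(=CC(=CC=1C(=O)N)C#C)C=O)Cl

Molecular formula from the SMILES: C10H6ClNO2.
DoU = (2C + 2 + N − H − X)/2 = (2·10 + 2 + 1 − 6 − 1)/2 = 16/2 = 8.
(Structurally: 1 ring(s) + 7 π bond(s) = 8.)

8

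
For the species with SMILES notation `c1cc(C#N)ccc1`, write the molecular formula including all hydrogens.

Heavy atoms from the SMILES: 7 C, 1 N.
Implicit hydrogens by atom environment:
  5 × C (aromatic): 1 H each → 5
  1 × C (aromatic): no H
  1 × C: no H
  1 × N: no H
  Total hydrogens = 5.
Molecular formula: C7H5N

C7H5N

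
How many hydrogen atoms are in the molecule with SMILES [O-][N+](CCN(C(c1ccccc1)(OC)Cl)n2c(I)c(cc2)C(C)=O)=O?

Hydrogens are implicit in SMILES; fill each atom to its normal valence:
  7 × C (aromatic): 1 H each → 7
  3 × C (aromatic): no H
  3 × O: no H
  2 × C: 3 H each → 6
  2 × C: 2 H each → 4
  2 × C: no H
  1 × Cl: no H
  1 × I: no H
  1 × N (aromatic): no H
  1 × N: no H
  1 × N (charge +1): no H
  1 × O (charge -1): no H
  Total hydrogens = 17.

17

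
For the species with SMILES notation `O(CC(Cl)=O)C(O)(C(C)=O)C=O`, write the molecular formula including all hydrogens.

Heavy atoms from the SMILES: 6 C, 1 Cl, 5 O.
Implicit hydrogens by atom environment:
  4 × O: no H
  3 × C: no H
  1 × C: 3 H
  1 × C: 2 H
  1 × C: 1 H
  1 × Cl: no H
  1 × O: 1 H
  Total hydrogens = 7.
Molecular formula: C6H7ClO5

C6H7ClO5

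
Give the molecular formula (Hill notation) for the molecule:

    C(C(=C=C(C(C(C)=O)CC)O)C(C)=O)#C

Heavy atoms from the SMILES: 12 C, 3 O.
Implicit hydrogens by atom environment:
  6 × C: no H
  3 × C: 3 H each → 9
  2 × C: 1 H each → 2
  2 × O: no H
  1 × C: 2 H
  1 × O: 1 H
  Total hydrogens = 14.
Molecular formula: C12H14O3

C12H14O3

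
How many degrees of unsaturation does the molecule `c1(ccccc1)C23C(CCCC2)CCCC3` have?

Molecular formula from the SMILES: C16H22.
DoU = (2C + 2 + N − H − X)/2 = (2·16 + 2 + 0 − 22 − 0)/2 = 12/2 = 6.
(Structurally: 3 ring(s) + 3 π bond(s) = 6.)

6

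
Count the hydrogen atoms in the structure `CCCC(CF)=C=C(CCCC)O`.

19

Hydrogens are implicit in SMILES; fill each atom to its normal valence:
  6 × C: 2 H each → 12
  3 × C: no H
  2 × C: 3 H each → 6
  1 × F: no H
  1 × O: 1 H
  Total hydrogens = 19.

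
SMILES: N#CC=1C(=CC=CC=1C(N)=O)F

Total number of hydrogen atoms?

5

Hydrogens are implicit in SMILES; fill each atom to its normal valence:
  3 × C (aromatic): 1 H each → 3
  3 × C (aromatic): no H
  2 × C: no H
  1 × F: no H
  1 × N: 2 H
  1 × N: no H
  1 × O: no H
  Total hydrogens = 5.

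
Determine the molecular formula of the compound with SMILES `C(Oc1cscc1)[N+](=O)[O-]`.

C5H5NO3S

Heavy atoms from the SMILES: 5 C, 1 N, 3 O, 1 S.
Implicit hydrogens by atom environment:
  3 × C (aromatic): 1 H each → 3
  2 × O: no H
  1 × C: 2 H
  1 × C (aromatic): no H
  1 × N (charge +1): no H
  1 × O (charge -1): no H
  1 × S (aromatic): no H
  Total hydrogens = 5.
Molecular formula: C5H5NO3S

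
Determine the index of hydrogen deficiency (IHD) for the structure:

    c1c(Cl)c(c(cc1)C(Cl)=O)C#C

7

Molecular formula from the SMILES: C9H4Cl2O.
DoU = (2C + 2 + N − H − X)/2 = (2·9 + 2 + 0 − 4 − 2)/2 = 14/2 = 7.
(Structurally: 1 ring(s) + 6 π bond(s) = 7.)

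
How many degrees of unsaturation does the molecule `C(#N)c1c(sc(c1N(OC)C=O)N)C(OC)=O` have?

Molecular formula from the SMILES: C9H9N3O4S.
DoU = (2C + 2 + N − H − X)/2 = (2·9 + 2 + 3 − 9 − 0)/2 = 14/2 = 7.
(Structurally: 1 ring(s) + 6 π bond(s) = 7.)

7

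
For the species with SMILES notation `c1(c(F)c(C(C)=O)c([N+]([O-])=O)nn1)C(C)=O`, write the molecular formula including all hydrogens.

C8H6FN3O4

Heavy atoms from the SMILES: 8 C, 1 F, 3 N, 4 O.
Implicit hydrogens by atom environment:
  4 × C (aromatic): no H
  3 × O: no H
  2 × C: 3 H each → 6
  2 × C: no H
  2 × N (aromatic): no H
  1 × F: no H
  1 × N (charge +1): no H
  1 × O (charge -1): no H
  Total hydrogens = 6.
Molecular formula: C8H6FN3O4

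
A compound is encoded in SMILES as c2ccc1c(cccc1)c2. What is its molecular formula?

C10H8

Heavy atoms from the SMILES: 10 C.
Implicit hydrogens by atom environment:
  8 × C (aromatic): 1 H each → 8
  2 × C (aromatic): no H
  Total hydrogens = 8.
Molecular formula: C10H8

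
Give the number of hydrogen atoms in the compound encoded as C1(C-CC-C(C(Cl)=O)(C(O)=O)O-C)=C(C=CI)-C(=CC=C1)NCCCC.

Hydrogens are implicit in SMILES; fill each atom to its normal valence:
  6 × C: 2 H each → 12
  3 × C (aromatic): 1 H each → 3
  3 × C (aromatic): no H
  3 × C: no H
  3 × O: no H
  2 × C: 3 H each → 6
  2 × C: 1 H each → 2
  1 × Cl: no H
  1 × I: no H
  1 × N: 1 H
  1 × O: 1 H
  Total hydrogens = 25.

25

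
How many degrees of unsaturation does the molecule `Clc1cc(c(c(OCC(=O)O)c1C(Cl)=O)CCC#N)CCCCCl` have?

8

Molecular formula from the SMILES: C16H16Cl3NO4.
DoU = (2C + 2 + N − H − X)/2 = (2·16 + 2 + 1 − 16 − 3)/2 = 16/2 = 8.
(Structurally: 1 ring(s) + 7 π bond(s) = 8.)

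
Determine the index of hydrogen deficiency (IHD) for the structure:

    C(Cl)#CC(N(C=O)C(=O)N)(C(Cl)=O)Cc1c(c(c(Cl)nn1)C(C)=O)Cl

Molecular formula from the SMILES: C13H8Cl4N4O4.
DoU = (2C + 2 + N − H − X)/2 = (2·13 + 2 + 4 − 8 − 4)/2 = 20/2 = 10.
(Structurally: 1 ring(s) + 9 π bond(s) = 10.)

10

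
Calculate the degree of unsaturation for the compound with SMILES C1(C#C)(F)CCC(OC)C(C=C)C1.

4

Molecular formula from the SMILES: C11H15FO.
DoU = (2C + 2 + N − H − X)/2 = (2·11 + 2 + 0 − 15 − 1)/2 = 8/2 = 4.
(Structurally: 1 ring(s) + 3 π bond(s) = 4.)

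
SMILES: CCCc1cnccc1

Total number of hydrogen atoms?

11

Hydrogens are implicit in SMILES; fill each atom to its normal valence:
  4 × C (aromatic): 1 H each → 4
  2 × C: 2 H each → 4
  1 × C: 3 H
  1 × C (aromatic): no H
  1 × N (aromatic): no H
  Total hydrogens = 11.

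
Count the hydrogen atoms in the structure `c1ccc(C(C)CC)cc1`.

Hydrogens are implicit in SMILES; fill each atom to its normal valence:
  5 × C (aromatic): 1 H each → 5
  2 × C: 3 H each → 6
  1 × C: 2 H
  1 × C: 1 H
  1 × C (aromatic): no H
  Total hydrogens = 14.

14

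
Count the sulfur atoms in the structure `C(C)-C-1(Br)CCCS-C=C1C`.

1

The symbol for sulfur appears 1 time in the SMILES.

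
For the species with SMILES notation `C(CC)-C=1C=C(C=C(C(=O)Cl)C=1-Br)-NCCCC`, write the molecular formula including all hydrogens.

Heavy atoms from the SMILES: 1 Br, 14 C, 1 Cl, 1 N, 1 O.
Implicit hydrogens by atom environment:
  5 × C: 2 H each → 10
  4 × C (aromatic): no H
  2 × C: 3 H each → 6
  2 × C (aromatic): 1 H each → 2
  1 × Br: no H
  1 × C: no H
  1 × Cl: no H
  1 × N: 1 H
  1 × O: no H
  Total hydrogens = 19.
Molecular formula: C14H19BrClNO

C14H19BrClNO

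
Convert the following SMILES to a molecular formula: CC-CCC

Heavy atoms from the SMILES: 5 C.
Implicit hydrogens by atom environment:
  3 × C: 2 H each → 6
  2 × C: 3 H each → 6
  Total hydrogens = 12.
Molecular formula: C5H12

C5H12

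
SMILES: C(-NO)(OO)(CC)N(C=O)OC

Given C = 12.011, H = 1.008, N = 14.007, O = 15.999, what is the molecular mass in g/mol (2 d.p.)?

Molecular formula: C5H12N2O5.
M = 5×12.011 + 12×1.008 + 2×14.007 + 5×15.999 = 180.16 g/mol.

180.16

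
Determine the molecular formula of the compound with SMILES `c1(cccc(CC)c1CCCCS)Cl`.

Heavy atoms from the SMILES: 12 C, 1 Cl, 1 S.
Implicit hydrogens by atom environment:
  5 × C: 2 H each → 10
  3 × C (aromatic): 1 H each → 3
  3 × C (aromatic): no H
  1 × C: 3 H
  1 × Cl: no H
  1 × S: 1 H
  Total hydrogens = 17.
Molecular formula: C12H17ClS

C12H17ClS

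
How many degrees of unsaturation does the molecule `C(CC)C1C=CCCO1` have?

Molecular formula from the SMILES: C8H14O.
DoU = (2C + 2 + N − H − X)/2 = (2·8 + 2 + 0 − 14 − 0)/2 = 4/2 = 2.
(Structurally: 1 ring(s) + 1 π bond(s) = 2.)

2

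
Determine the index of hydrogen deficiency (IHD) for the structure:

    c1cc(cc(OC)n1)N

Molecular formula from the SMILES: C6H8N2O.
DoU = (2C + 2 + N − H − X)/2 = (2·6 + 2 + 2 − 8 − 0)/2 = 8/2 = 4.
(Structurally: 1 ring(s) + 3 π bond(s) = 4.)

4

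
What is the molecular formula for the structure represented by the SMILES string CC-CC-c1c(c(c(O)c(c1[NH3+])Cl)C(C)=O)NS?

C12H18ClN2O2S+

Heavy atoms from the SMILES: 12 C, 1 Cl, 2 N, 2 O, 1 S.
Implicit hydrogens by atom environment:
  6 × C (aromatic): no H
  3 × C: 2 H each → 6
  2 × C: 3 H each → 6
  1 × C: no H
  1 × Cl: no H
  1 × N (charge +1): 3 H
  1 × N: 1 H
  1 × O: 1 H
  1 × O: no H
  1 × S: 1 H
  Total hydrogens = 18.
Net charge +1.
Molecular formula: C12H18ClN2O2S+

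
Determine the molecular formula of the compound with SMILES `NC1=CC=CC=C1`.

Heavy atoms from the SMILES: 6 C, 1 N.
Implicit hydrogens by atom environment:
  5 × C (aromatic): 1 H each → 5
  1 × C (aromatic): no H
  1 × N: 2 H
  Total hydrogens = 7.
Molecular formula: C6H7N

C6H7N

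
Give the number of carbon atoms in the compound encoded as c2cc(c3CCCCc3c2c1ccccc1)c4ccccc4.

22

The symbol for carbon appears 22 times in the SMILES. Lowercase c denotes aromatic carbon and counts toward C.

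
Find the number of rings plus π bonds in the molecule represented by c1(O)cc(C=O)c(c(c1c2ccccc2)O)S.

9

Molecular formula from the SMILES: C13H10O3S.
DoU = (2C + 2 + N − H − X)/2 = (2·13 + 2 + 0 − 10 − 0)/2 = 18/2 = 9.
(Structurally: 2 ring(s) + 7 π bond(s) = 9.)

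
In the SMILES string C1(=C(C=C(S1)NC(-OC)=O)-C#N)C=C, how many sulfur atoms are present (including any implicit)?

1

The symbol for sulfur appears 1 time in the SMILES.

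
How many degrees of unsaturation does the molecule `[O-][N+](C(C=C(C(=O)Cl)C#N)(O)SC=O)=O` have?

Molecular formula from the SMILES: C6H3ClN2O5S.
DoU = (2C + 2 + N − H − X)/2 = (2·6 + 2 + 2 − 3 − 1)/2 = 12/2 = 6.
(Structurally: 0 ring(s) + 6 π bond(s) = 6.)

6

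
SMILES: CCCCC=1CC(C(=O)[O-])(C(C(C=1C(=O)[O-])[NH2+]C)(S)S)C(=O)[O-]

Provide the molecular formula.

Heavy atoms from the SMILES: 14 C, 1 N, 6 O, 2 S.
Implicit hydrogens by atom environment:
  7 × C: no H
  4 × C: 2 H each → 8
  3 × O: no H
  3 × O (charge -1): no H
  2 × C: 3 H each → 6
  2 × S: 1 H each → 2
  1 × C: 1 H
  1 × N (charge +1): 2 H
  Total hydrogens = 19.
Net charge -2.
Molecular formula: [C14H19NO6S2]2-

[C14H19NO6S2]2-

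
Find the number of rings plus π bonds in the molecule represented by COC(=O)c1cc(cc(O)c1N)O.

5

Molecular formula from the SMILES: C8H9NO4.
DoU = (2C + 2 + N − H − X)/2 = (2·8 + 2 + 1 − 9 − 0)/2 = 10/2 = 5.
(Structurally: 1 ring(s) + 4 π bond(s) = 5.)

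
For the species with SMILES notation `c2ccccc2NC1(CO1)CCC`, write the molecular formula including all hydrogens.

Heavy atoms from the SMILES: 11 C, 1 N, 1 O.
Implicit hydrogens by atom environment:
  5 × C (aromatic): 1 H each → 5
  3 × C: 2 H each → 6
  1 × C: 3 H
  1 × C: no H
  1 × C (aromatic): no H
  1 × N: 1 H
  1 × O: no H
  Total hydrogens = 15.
Molecular formula: C11H15NO

C11H15NO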